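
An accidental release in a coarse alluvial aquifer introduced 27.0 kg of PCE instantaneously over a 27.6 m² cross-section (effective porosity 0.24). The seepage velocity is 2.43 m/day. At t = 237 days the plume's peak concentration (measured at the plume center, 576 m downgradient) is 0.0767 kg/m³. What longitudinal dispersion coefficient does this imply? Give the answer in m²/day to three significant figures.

At the plume center C_max = M/(n_e·A·√(4πDt)), so D = M²/(4πt·(n_e·A·C_max)²).
n_e·A·C_max = 0.24 × 27.6 × 0.0767 = 0.5081 kg/m.
D = 27.0²/(4π × 237 × 0.5081²) = 0.948 m²/day.

0.948 m²/day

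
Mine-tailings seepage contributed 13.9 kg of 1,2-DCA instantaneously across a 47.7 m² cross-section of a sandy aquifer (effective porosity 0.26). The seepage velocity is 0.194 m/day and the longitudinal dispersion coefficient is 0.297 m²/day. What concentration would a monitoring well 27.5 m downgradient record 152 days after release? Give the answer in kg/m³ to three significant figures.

For an instantaneous plane source, C(x,t) = M/(n_e·A·√(4πDt)) · exp(−(x−vt)²/(4Dt)), with n_e·A the pore (flow) area.
Plume center vt = 0.194 × 152 = 29.488 m, so the well at 27.5 m is 1.988 m upgradient of the peak.
√(4πDt) = 23.82 m, giving peak height M/(n_e·A·√(4πDt)) = 13.9/(0.26 × 47.7 × 23.82) = 0.04705 kg/m³.
(x−vt)²/(4Dt) = (-1.988)²/(4 × 0.297 × 152) = 0.02189; exp(−0.02189) = 0.9783.
C = 0.04705 × 0.9783 = 0.0460 kg/m³.

0.0460 kg/m³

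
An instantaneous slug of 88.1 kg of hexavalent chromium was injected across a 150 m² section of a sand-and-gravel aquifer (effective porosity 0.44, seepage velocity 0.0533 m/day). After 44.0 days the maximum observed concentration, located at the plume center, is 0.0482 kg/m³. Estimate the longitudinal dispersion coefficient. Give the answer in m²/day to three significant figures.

1.39 m²/day

At the plume center C_max = M/(n_e·A·√(4πDt)), so D = M²/(4πt·(n_e·A·C_max)²).
n_e·A·C_max = 0.44 × 150 × 0.0482 = 3.181 kg/m.
D = 88.1²/(4π × 44.0 × 3.181²) = 1.39 m²/day.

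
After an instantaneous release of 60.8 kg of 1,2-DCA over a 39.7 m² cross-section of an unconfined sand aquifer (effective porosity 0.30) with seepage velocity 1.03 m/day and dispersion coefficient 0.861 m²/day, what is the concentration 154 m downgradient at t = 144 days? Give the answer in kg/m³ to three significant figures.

For an instantaneous plane source, C(x,t) = M/(n_e·A·√(4πDt)) · exp(−(x−vt)²/(4Dt)), with n_e·A the pore (flow) area.
Plume center vt = 1.03 × 144 = 148.32 m, so the well at 154 m is 5.68 m downgradient of the peak.
√(4πDt) = 39.47 m, giving peak height M/(n_e·A·√(4πDt)) = 60.8/(0.30 × 39.7 × 39.47) = 0.1293 kg/m³.
(x−vt)²/(4Dt) = (5.68)²/(4 × 0.861 × 144) = 0.06505; exp(−0.06505) = 0.9370.
C = 0.1293 × 0.9370 = 0.121 kg/m³.

0.121 kg/m³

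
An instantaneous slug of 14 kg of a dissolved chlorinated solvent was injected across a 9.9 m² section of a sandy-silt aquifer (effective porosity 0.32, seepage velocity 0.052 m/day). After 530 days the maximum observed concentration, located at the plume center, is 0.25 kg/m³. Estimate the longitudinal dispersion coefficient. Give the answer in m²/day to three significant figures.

At the plume center C_max = M/(n_e·A·√(4πDt)), so D = M²/(4πt·(n_e·A·C_max)²).
n_e·A·C_max = 0.32 × 9.9 × 0.25 = 0.7920 kg/m.
D = 14²/(4π × 530 × 0.7920²) = 0.0469 m²/day.

0.0469 m²/day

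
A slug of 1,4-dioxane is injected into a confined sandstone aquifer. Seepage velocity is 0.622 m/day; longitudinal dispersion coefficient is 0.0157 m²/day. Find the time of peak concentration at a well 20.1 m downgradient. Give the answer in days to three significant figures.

For the 1D instantaneous-source solution, setting ∂C/∂t = 0 at fixed x gives v²t² + 2Dt − x² = 0, so t = (√(D² + v²x²) − D)/v².
√(D² + v²x²) = √(0.0157² + 0.622² × 20.1²) = 12.50; v² = 0.386884.
t = (12.50 − 0.0157)/0.386884 = 32.3 days (vs. the pure-advection estimate x/v = 32.3 d).

32.3 days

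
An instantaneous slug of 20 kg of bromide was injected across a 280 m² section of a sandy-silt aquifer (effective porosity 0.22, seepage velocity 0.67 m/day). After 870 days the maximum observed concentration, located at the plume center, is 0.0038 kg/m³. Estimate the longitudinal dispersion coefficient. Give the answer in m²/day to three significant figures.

0.668 m²/day

At the plume center C_max = M/(n_e·A·√(4πDt)), so D = M²/(4πt·(n_e·A·C_max)²).
n_e·A·C_max = 0.22 × 280 × 0.0038 = 0.2341 kg/m.
D = 20²/(4π × 870 × 0.2341²) = 0.668 m²/day.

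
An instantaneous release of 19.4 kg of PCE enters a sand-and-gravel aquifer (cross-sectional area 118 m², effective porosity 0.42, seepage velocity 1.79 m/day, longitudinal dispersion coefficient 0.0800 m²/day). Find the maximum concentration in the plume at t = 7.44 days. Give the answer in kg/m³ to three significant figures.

The peak of an instantaneous 1D plume sits at x = vt; there the Gaussian factor is 1 and C_max = M/(n_e·A·√(4πDt)), where n_e·A is the pore area the mass is dissolved in.
√(4πDt) = √(4π × 0.0800 × 7.44) = 2.735 m, so C_max = 19.4/(0.42 × 118 × 2.735) = 0.143 kg/m³.

0.143 kg/m³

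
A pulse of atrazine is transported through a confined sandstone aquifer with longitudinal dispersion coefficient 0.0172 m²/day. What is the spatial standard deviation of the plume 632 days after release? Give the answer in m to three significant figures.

Dispersive spreading gives a Gaussian with σ² = 2Dt; advection only shifts the center.
σ = √(2 × 0.0172 × 632) = 4.66 m.

4.66 m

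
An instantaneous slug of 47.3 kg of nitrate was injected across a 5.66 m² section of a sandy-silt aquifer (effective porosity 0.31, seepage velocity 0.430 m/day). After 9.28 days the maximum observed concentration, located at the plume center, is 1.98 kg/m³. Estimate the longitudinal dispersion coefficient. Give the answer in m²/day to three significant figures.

At the plume center C_max = M/(n_e·A·√(4πDt)), so D = M²/(4πt·(n_e·A·C_max)²).
n_e·A·C_max = 0.31 × 5.66 × 1.98 = 3.474 kg/m.
D = 47.3²/(4π × 9.28 × 3.474²) = 1.59 m²/day.

1.59 m²/day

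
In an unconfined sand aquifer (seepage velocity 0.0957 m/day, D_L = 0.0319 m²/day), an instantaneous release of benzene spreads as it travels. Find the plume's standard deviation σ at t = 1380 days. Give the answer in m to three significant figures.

9.38 m

Dispersive spreading gives a Gaussian with σ² = 2Dt; advection only shifts the center.
σ = √(2 × 0.0319 × 1380) = 9.38 m.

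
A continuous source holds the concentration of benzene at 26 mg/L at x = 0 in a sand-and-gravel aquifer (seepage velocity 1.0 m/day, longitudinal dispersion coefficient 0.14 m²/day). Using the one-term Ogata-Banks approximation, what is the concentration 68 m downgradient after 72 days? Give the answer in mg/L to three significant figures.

21.2 mg/L

For a continuous step input, C/C₀ ≈ ½·erfc((x−vt)/(2√(Dt))).
vt = 1.0 × 72 = 72 m and 2√(Dt) = 2√(0.14 × 72) = 6.350 m.
Argument (x−vt)/(2√(Dt)) = (68 − 72)/6.350 = -0.6299; ½·erfc(-0.6299) = 0.8135.
C = 26 × 0.8135 = 21.2 mg/L.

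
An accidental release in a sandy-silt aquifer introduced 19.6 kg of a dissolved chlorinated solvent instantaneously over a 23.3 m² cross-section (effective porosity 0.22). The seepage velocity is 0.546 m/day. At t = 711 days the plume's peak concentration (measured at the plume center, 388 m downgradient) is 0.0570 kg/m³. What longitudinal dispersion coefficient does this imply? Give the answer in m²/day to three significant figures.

0.504 m²/day

At the plume center C_max = M/(n_e·A·√(4πDt)), so D = M²/(4πt·(n_e·A·C_max)²).
n_e·A·C_max = 0.22 × 23.3 × 0.0570 = 0.2922 kg/m.
D = 19.6²/(4π × 711 × 0.2922²) = 0.504 m²/day.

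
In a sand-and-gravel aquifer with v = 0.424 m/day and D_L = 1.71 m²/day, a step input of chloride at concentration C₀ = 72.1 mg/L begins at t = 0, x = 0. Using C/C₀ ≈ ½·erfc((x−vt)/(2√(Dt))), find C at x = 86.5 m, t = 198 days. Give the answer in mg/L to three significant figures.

33.2 mg/L

For a continuous step input, C/C₀ ≈ ½·erfc((x−vt)/(2√(Dt))).
vt = 0.424 × 198 = 83.952 m and 2√(Dt) = 2√(1.71 × 198) = 36.80 m.
Argument (x−vt)/(2√(Dt)) = (86.5 − 83.952)/36.80 = 0.06924; ½·erfc(0.06924) = 0.4610.
C = 72.1 × 0.4610 = 33.2 mg/L.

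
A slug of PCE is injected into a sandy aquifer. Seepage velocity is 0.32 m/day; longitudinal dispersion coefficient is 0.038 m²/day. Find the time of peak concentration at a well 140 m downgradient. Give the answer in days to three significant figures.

437 days

For the 1D instantaneous-source solution, setting ∂C/∂t = 0 at fixed x gives v²t² + 2Dt − x² = 0, so t = (√(D² + v²x²) − D)/v².
√(D² + v²x²) = √(0.038² + 0.32² × 140²) = 44.80; v² = 0.1024.
t = (44.80 − 0.038)/0.1024 = 437 days (vs. the pure-advection estimate x/v = 438 d).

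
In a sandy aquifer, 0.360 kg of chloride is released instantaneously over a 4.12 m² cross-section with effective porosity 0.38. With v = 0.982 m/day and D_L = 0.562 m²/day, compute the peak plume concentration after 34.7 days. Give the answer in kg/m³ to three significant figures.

The peak of an instantaneous 1D plume sits at x = vt; there the Gaussian factor is 1 and C_max = M/(n_e·A·√(4πDt)), where n_e·A is the pore area the mass is dissolved in.
√(4πDt) = √(4π × 0.562 × 34.7) = 15.65 m, so C_max = 0.360/(0.38 × 4.12 × 15.65) = 0.0147 kg/m³.

0.0147 kg/m³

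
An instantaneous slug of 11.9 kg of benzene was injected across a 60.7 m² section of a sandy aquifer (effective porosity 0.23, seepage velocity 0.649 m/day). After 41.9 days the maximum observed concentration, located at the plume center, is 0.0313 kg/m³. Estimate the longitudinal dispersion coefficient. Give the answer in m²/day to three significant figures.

At the plume center C_max = M/(n_e·A·√(4πDt)), so D = M²/(4πt·(n_e·A·C_max)²).
n_e·A·C_max = 0.23 × 60.7 × 0.0313 = 0.4370 kg/m.
D = 11.9²/(4π × 41.9 × 0.4370²) = 1.41 m²/day.

1.41 m²/day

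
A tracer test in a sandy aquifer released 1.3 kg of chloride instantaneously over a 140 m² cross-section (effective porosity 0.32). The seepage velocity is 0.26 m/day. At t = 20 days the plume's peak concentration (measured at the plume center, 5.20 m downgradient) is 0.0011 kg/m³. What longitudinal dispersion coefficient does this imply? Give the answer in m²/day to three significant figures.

At the plume center C_max = M/(n_e·A·√(4πDt)), so D = M²/(4πt·(n_e·A·C_max)²).
n_e·A·C_max = 0.32 × 140 × 0.0011 = 0.04928 kg/m.
D = 1.3²/(4π × 20 × 0.04928²) = 2.77 m²/day.

2.77 m²/day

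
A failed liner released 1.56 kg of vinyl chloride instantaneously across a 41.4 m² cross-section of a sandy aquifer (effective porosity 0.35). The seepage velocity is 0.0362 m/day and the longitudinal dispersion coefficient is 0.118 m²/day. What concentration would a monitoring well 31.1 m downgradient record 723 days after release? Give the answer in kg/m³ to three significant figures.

0.00306 kg/m³

For an instantaneous plane source, C(x,t) = M/(n_e·A·√(4πDt)) · exp(−(x−vt)²/(4Dt)), with n_e·A the pore (flow) area.
Plume center vt = 0.0362 × 723 = 26.1726 m, so the well at 31.1 m is 4.9274 m downgradient of the peak.
√(4πDt) = 32.74 m, giving peak height M/(n_e·A·√(4πDt)) = 1.56/(0.35 × 41.4 × 32.74) = 0.003288 kg/m³.
(x−vt)²/(4Dt) = (4.9274)²/(4 × 0.118 × 723) = 0.07115; exp(−0.07115) = 0.9313.
C = 0.003288 × 0.9313 = 0.00306 kg/m³.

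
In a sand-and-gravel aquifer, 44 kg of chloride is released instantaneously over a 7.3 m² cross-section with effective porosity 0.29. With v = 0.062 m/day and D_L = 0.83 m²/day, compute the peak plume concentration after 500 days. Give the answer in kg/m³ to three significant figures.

The peak of an instantaneous 1D plume sits at x = vt; there the Gaussian factor is 1 and C_max = M/(n_e·A·√(4πDt)), where n_e·A is the pore area the mass is dissolved in.
√(4πDt) = √(4π × 0.83 × 500) = 72.22 m, so C_max = 44/(0.29 × 7.3 × 72.22) = 0.288 kg/m³.

0.288 kg/m³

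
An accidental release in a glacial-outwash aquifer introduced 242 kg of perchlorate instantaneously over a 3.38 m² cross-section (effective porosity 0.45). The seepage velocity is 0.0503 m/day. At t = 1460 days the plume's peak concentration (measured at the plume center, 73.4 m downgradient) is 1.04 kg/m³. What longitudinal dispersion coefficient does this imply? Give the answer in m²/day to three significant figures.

At the plume center C_max = M/(n_e·A·√(4πDt)), so D = M²/(4πt·(n_e·A·C_max)²).
n_e·A·C_max = 0.45 × 3.38 × 1.04 = 1.582 kg/m.
D = 242²/(4π × 1460 × 1.582²) = 1.28 m²/day.

1.28 m²/day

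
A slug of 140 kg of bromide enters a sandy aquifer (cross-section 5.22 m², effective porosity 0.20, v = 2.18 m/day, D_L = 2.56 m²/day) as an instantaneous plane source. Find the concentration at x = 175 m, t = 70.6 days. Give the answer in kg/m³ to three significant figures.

1.52 kg/m³

For an instantaneous plane source, C(x,t) = M/(n_e·A·√(4πDt)) · exp(−(x−vt)²/(4Dt)), with n_e·A the pore (flow) area.
Plume center vt = 2.18 × 70.6 = 153.908 m, so the well at 175 m is 21.092 m downgradient of the peak.
√(4πDt) = 47.66 m, giving peak height M/(n_e·A·√(4πDt)) = 140/(0.20 × 5.22 × 47.66) = 2.814 kg/m³.
(x−vt)²/(4Dt) = (21.092)²/(4 × 2.56 × 70.6) = 0.6154; exp(−0.6154) = 0.5404.
C = 2.814 × 0.5404 = 1.52 kg/m³.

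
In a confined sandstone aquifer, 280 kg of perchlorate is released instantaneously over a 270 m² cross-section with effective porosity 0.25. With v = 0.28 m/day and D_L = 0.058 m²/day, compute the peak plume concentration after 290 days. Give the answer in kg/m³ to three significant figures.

0.285 kg/m³

The peak of an instantaneous 1D plume sits at x = vt; there the Gaussian factor is 1 and C_max = M/(n_e·A·√(4πDt)), where n_e·A is the pore area the mass is dissolved in.
√(4πDt) = √(4π × 0.058 × 290) = 14.54 m, so C_max = 280/(0.25 × 270 × 14.54) = 0.285 kg/m³.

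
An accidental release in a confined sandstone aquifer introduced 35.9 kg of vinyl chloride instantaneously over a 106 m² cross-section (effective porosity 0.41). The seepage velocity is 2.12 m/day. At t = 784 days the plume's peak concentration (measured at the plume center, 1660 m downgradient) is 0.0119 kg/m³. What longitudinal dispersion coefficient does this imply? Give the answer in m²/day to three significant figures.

At the plume center C_max = M/(n_e·A·√(4πDt)), so D = M²/(4πt·(n_e·A·C_max)²).
n_e·A·C_max = 0.41 × 106 × 0.0119 = 0.5172 kg/m.
D = 35.9²/(4π × 784 × 0.5172²) = 0.489 m²/day.

0.489 m²/day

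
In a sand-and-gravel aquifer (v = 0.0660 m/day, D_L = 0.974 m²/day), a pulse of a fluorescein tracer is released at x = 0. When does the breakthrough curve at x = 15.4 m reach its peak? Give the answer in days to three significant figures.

For the 1D instantaneous-source solution, setting ∂C/∂t = 0 at fixed x gives v²t² + 2Dt − x² = 0, so t = (√(D² + v²x²) − D)/v².
√(D² + v²x²) = √(0.974² + 0.0660² × 15.4²) = 1.408; v² = 0.004356.
t = (1.408 − 0.974)/0.004356 = 99.6 days (vs. the pure-advection estimate x/v = 233 d).

99.6 days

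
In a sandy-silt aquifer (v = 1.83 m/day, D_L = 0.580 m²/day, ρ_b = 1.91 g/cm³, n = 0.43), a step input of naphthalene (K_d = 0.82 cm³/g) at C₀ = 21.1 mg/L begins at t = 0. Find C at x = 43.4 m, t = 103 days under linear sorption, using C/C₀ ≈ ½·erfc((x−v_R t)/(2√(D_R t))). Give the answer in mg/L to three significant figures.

6.13 mg/L

Retardation factor R = 1 + ρ_b·K_d/n = 1 + 1.91 × 0.82/0.43 = 4.642.
Sorption retards both mechanisms: v_R = v/R = 0.3942 m/day, D_R = D/R = 0.1249 m²/day.
v_R·t = 0.3942 × 103 = 40.6026 m; 2√(D_R t) = 7.173 m; argument = (43.4 − 40.6026)/7.173 = 0.3900.
C = C₀ × ½·erfc(0.3900) = 21.1 × 0.2906 = 6.13 mg/L.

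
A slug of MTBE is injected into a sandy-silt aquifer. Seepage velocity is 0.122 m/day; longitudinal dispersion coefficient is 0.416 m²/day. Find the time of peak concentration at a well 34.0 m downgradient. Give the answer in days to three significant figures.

For the 1D instantaneous-source solution, setting ∂C/∂t = 0 at fixed x gives v²t² + 2Dt − x² = 0, so t = (√(D² + v²x²) − D)/v².
√(D² + v²x²) = √(0.416² + 0.122² × 34.0²) = 4.169; v² = 0.014884.
t = (4.169 − 0.416)/0.014884 = 252 days (vs. the pure-advection estimate x/v = 279 d).

252 days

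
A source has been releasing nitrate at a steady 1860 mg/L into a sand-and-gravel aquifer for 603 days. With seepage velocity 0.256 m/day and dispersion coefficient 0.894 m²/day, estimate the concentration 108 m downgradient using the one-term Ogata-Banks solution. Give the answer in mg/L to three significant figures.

For a continuous step input, C/C₀ ≈ ½·erfc((x−vt)/(2√(Dt))).
vt = 0.256 × 603 = 154.368 m and 2√(Dt) = 2√(0.894 × 603) = 46.44 m.
Argument (x−vt)/(2√(Dt)) = (108 − 154.368)/46.44 = -0.9984; ½·erfc(-0.9984) = 0.9210.
C = 1860 × 0.9210 = 1710 mg/L.

1710 mg/L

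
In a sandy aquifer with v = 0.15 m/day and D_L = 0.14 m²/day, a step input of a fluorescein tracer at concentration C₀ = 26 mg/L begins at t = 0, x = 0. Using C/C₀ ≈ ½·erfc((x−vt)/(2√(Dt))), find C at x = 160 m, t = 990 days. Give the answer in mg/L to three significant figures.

6.37 mg/L

For a continuous step input, C/C₀ ≈ ½·erfc((x−vt)/(2√(Dt))).
vt = 0.15 × 990 = 148.5 m and 2√(Dt) = 2√(0.14 × 990) = 23.55 m.
Argument (x−vt)/(2√(Dt)) = (160 − 148.5)/23.55 = 0.4883; ½·erfc(0.4883) = 0.2449.
C = 26 × 0.2449 = 6.37 mg/L.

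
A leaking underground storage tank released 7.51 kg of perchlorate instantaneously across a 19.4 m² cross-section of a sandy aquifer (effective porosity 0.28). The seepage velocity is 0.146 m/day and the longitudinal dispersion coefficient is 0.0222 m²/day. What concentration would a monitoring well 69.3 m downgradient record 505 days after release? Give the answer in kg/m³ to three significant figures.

0.0752 kg/m³

For an instantaneous plane source, C(x,t) = M/(n_e·A·√(4πDt)) · exp(−(x−vt)²/(4Dt)), with n_e·A the pore (flow) area.
Plume center vt = 0.146 × 505 = 73.73 m, so the well at 69.3 m is 4.43 m upgradient of the peak.
√(4πDt) = 11.87 m, giving peak height M/(n_e·A·√(4πDt)) = 7.51/(0.28 × 19.4 × 11.87) = 0.1165 kg/m³.
(x−vt)²/(4Dt) = (-4.43)²/(4 × 0.0222 × 505) = 0.4376; exp(−0.4376) = 0.6456.
C = 0.1165 × 0.6456 = 0.0752 kg/m³.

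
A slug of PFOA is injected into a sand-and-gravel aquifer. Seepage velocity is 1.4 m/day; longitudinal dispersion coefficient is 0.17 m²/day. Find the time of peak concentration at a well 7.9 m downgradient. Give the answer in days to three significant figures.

5.56 days

For the 1D instantaneous-source solution, setting ∂C/∂t = 0 at fixed x gives v²t² + 2Dt − x² = 0, so t = (√(D² + v²x²) − D)/v².
√(D² + v²x²) = √(0.17² + 1.4² × 7.9²) = 11.06; v² = 1.96.
t = (11.06 − 0.17)/1.96 = 5.56 days (vs. the pure-advection estimate x/v = 5.64 d).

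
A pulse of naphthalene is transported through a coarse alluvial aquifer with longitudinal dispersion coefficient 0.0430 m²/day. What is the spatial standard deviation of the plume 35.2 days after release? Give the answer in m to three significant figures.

1.74 m

Dispersive spreading gives a Gaussian with σ² = 2Dt; advection only shifts the center.
σ = √(2 × 0.0430 × 35.2) = 1.74 m.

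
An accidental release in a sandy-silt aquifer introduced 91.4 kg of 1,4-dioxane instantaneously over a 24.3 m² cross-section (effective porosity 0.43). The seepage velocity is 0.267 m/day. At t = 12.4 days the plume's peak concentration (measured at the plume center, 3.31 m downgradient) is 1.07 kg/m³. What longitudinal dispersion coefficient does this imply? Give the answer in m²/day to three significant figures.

At the plume center C_max = M/(n_e·A·√(4πDt)), so D = M²/(4πt·(n_e·A·C_max)²).
n_e·A·C_max = 0.43 × 24.3 × 1.07 = 11.18 kg/m.
D = 91.4²/(4π × 12.4 × 11.18²) = 0.429 m²/day.

0.429 m²/day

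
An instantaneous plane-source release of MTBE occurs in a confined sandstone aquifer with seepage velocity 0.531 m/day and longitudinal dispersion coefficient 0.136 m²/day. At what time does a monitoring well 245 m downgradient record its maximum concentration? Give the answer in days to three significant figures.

461 days

For the 1D instantaneous-source solution, setting ∂C/∂t = 0 at fixed x gives v²t² + 2Dt − x² = 0, so t = (√(D² + v²x²) − D)/v².
√(D² + v²x²) = √(0.136² + 0.531² × 245²) = 130.1; v² = 0.281961.
t = (130.1 − 0.136)/0.281961 = 461 days (vs. the pure-advection estimate x/v = 461 d).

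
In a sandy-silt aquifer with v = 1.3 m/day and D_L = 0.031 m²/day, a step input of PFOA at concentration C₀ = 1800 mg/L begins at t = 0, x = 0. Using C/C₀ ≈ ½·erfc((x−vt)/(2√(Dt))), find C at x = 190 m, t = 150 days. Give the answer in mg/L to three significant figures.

1710 mg/L

For a continuous step input, C/C₀ ≈ ½·erfc((x−vt)/(2√(Dt))).
vt = 1.3 × 150 = 195 m and 2√(Dt) = 2√(0.031 × 150) = 4.313 m.
Argument (x−vt)/(2√(Dt)) = (190 − 195)/4.313 = -1.159; ½·erfc(-1.159) = 0.9494.
C = 1800 × 0.9494 = 1710 mg/L.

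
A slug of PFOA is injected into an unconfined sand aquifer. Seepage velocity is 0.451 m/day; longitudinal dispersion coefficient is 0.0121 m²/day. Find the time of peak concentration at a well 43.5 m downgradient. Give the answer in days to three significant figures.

96.4 days

For the 1D instantaneous-source solution, setting ∂C/∂t = 0 at fixed x gives v²t² + 2Dt − x² = 0, so t = (√(D² + v²x²) − D)/v².
√(D² + v²x²) = √(0.0121² + 0.451² × 43.5²) = 19.62; v² = 0.203401.
t = (19.62 − 0.0121)/0.203401 = 96.4 days (vs. the pure-advection estimate x/v = 96.5 d).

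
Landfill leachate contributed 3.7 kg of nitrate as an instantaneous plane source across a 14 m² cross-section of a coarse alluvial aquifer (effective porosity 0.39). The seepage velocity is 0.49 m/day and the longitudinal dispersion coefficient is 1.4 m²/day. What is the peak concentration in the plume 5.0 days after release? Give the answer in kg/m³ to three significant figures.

The peak of an instantaneous 1D plume sits at x = vt; there the Gaussian factor is 1 and C_max = M/(n_e·A·√(4πDt)), where n_e·A is the pore area the mass is dissolved in.
√(4πDt) = √(4π × 1.4 × 5.0) = 9.379 m, so C_max = 3.7/(0.39 × 14 × 9.379) = 0.0723 kg/m³.

0.0723 kg/m³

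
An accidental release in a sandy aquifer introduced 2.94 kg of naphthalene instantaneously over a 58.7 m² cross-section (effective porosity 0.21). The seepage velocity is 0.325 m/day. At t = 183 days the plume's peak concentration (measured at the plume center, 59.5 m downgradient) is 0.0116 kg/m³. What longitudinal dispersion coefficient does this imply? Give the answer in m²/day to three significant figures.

0.184 m²/day

At the plume center C_max = M/(n_e·A·√(4πDt)), so D = M²/(4πt·(n_e·A·C_max)²).
n_e·A·C_max = 0.21 × 58.7 × 0.0116 = 0.1430 kg/m.
D = 2.94²/(4π × 183 × 0.1430²) = 0.184 m²/day.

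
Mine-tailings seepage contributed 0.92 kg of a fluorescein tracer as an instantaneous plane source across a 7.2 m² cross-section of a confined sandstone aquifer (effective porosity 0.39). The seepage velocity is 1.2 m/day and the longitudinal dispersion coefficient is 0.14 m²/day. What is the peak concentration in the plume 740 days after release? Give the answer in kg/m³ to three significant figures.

The peak of an instantaneous 1D plume sits at x = vt; there the Gaussian factor is 1 and C_max = M/(n_e·A·√(4πDt)), where n_e·A is the pore area the mass is dissolved in.
√(4πDt) = √(4π × 0.14 × 740) = 36.08 m, so C_max = 0.92/(0.39 × 7.2 × 36.08) = 0.00908 kg/m³.

0.00908 kg/m³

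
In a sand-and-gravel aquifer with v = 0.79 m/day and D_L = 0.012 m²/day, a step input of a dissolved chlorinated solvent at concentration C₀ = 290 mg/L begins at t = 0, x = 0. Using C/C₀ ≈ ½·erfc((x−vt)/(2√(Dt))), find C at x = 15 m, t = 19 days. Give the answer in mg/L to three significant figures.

For a continuous step input, C/C₀ ≈ ½·erfc((x−vt)/(2√(Dt))).
vt = 0.79 × 19 = 15.01 m and 2√(Dt) = 2√(0.012 × 19) = 0.9550 m.
Argument (x−vt)/(2√(Dt)) = (15 − 15.01)/0.9550 = -0.01047; ½·erfc(-0.01047) = 0.5059.
C = 290 × 0.5059 = 147 mg/L.

147 mg/L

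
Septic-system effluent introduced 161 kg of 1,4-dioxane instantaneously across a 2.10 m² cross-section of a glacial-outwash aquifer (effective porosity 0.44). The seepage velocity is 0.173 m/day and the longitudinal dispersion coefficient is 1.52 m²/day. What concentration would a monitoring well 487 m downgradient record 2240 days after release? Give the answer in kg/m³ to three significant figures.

For an instantaneous plane source, C(x,t) = M/(n_e·A·√(4πDt)) · exp(−(x−vt)²/(4Dt)), with n_e·A the pore (flow) area.
Plume center vt = 0.173 × 2240 = 387.52 m, so the well at 487 m is 99.48 m downgradient of the peak.
√(4πDt) = 206.8 m, giving peak height M/(n_e·A·√(4πDt)) = 161/(0.44 × 2.10 × 206.8) = 0.8426 kg/m³.
(x−vt)²/(4Dt) = (99.48)²/(4 × 1.52 × 2240) = 0.7266; exp(−0.7266) = 0.4836.
C = 0.8426 × 0.4836 = 0.407 kg/m³.

0.407 kg/m³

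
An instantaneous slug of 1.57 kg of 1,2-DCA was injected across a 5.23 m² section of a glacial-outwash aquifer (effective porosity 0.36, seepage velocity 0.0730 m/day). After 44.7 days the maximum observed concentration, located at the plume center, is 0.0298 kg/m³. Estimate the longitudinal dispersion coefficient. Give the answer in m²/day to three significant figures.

At the plume center C_max = M/(n_e·A·√(4πDt)), so D = M²/(4πt·(n_e·A·C_max)²).
n_e·A·C_max = 0.36 × 5.23 × 0.0298 = 0.05611 kg/m.
D = 1.57²/(4π × 44.7 × 0.05611²) = 1.39 m²/day.

1.39 m²/day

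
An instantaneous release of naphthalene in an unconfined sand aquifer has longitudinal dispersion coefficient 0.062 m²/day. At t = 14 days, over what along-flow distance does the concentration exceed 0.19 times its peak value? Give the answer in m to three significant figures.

The plume is Gaussian with σ = √(2Dt) = √(2 × 0.062 × 14) = 1.318 m.
C/C_peak = exp(−Δx²/(2σ²)) = 0.19 ⇒ Δx = σ·√(−2 ln 0.19) = 1.318 × 1.822 = 2.401 m.
Width = 2Δx = 4.80 m.

4.80 m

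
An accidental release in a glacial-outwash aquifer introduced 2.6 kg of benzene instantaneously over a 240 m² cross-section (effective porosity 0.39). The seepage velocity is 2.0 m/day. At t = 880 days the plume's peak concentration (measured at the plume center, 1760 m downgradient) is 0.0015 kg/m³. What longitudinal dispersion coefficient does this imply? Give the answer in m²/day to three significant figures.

0.0310 m²/day

At the plume center C_max = M/(n_e·A·√(4πDt)), so D = M²/(4πt·(n_e·A·C_max)²).
n_e·A·C_max = 0.39 × 240 × 0.0015 = 0.1404 kg/m.
D = 2.6²/(4π × 880 × 0.1404²) = 0.0310 m²/day.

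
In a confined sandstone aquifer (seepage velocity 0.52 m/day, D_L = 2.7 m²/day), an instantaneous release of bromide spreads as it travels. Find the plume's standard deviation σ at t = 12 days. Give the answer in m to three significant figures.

8.05 m

Dispersive spreading gives a Gaussian with σ² = 2Dt; advection only shifts the center.
σ = √(2 × 2.7 × 12) = 8.05 m.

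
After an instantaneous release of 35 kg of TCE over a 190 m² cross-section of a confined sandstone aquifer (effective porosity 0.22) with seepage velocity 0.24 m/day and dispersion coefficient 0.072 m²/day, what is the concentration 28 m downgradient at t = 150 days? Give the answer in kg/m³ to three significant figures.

0.0163 kg/m³

For an instantaneous plane source, C(x,t) = M/(n_e·A·√(4πDt)) · exp(−(x−vt)²/(4Dt)), with n_e·A the pore (flow) area.
Plume center vt = 0.24 × 150 = 36 m, so the well at 28 m is 8 m upgradient of the peak.
√(4πDt) = 11.65 m, giving peak height M/(n_e·A·√(4πDt)) = 35/(0.22 × 190 × 11.65) = 0.07187 kg/m³.
(x−vt)²/(4Dt) = (-8)²/(4 × 0.072 × 150) = 1.481; exp(−1.481) = 0.2274.
C = 0.07187 × 0.2274 = 0.0163 kg/m³.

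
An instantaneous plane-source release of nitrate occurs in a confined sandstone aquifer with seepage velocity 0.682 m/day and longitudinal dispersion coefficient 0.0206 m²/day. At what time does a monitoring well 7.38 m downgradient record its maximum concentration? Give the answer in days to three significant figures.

For the 1D instantaneous-source solution, setting ∂C/∂t = 0 at fixed x gives v²t² + 2Dt − x² = 0, so t = (√(D² + v²x²) − D)/v².
√(D² + v²x²) = √(0.0206² + 0.682² × 7.38²) = 5.033; v² = 0.465124.
t = (5.033 − 0.0206)/0.465124 = 10.8 days (vs. the pure-advection estimate x/v = 10.8 d).

10.8 days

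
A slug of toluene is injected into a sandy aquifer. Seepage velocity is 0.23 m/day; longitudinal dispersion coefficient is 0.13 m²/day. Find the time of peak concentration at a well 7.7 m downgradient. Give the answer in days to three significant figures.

31.1 days

For the 1D instantaneous-source solution, setting ∂C/∂t = 0 at fixed x gives v²t² + 2Dt − x² = 0, so t = (√(D² + v²x²) − D)/v².
√(D² + v²x²) = √(0.13² + 0.23² × 7.7²) = 1.776; v² = 0.0529.
t = (1.776 − 0.13)/0.0529 = 31.1 days (vs. the pure-advection estimate x/v = 33.5 d).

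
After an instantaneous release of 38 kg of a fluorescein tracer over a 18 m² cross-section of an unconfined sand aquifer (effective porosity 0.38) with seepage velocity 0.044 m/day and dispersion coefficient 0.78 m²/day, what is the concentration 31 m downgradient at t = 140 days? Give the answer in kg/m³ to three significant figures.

0.0365 kg/m³

For an instantaneous plane source, C(x,t) = M/(n_e·A·√(4πDt)) · exp(−(x−vt)²/(4Dt)), with n_e·A the pore (flow) area.
Plume center vt = 0.044 × 140 = 6.16 m, so the well at 31 m is 24.84 m downgradient of the peak.
√(4πDt) = 37.04 m, giving peak height M/(n_e·A·√(4πDt)) = 38/(0.38 × 18 × 37.04) = 0.1500 kg/m³.
(x−vt)²/(4Dt) = (24.84)²/(4 × 0.78 × 140) = 1.413; exp(−1.413) = 0.2434.
C = 0.1500 × 0.2434 = 0.0365 kg/m³.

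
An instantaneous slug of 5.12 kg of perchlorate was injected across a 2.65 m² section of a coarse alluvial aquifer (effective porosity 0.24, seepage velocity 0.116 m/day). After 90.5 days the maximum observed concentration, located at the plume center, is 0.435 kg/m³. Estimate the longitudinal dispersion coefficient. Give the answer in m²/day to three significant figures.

At the plume center C_max = M/(n_e·A·√(4πDt)), so D = M²/(4πt·(n_e·A·C_max)²).
n_e·A·C_max = 0.24 × 2.65 × 0.435 = 0.2767 kg/m.
D = 5.12²/(4π × 90.5 × 0.2767²) = 0.301 m²/day.

0.301 m²/day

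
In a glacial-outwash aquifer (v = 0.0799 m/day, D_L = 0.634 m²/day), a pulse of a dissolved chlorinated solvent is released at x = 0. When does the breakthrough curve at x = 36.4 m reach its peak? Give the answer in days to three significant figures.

For the 1D instantaneous-source solution, setting ∂C/∂t = 0 at fixed x gives v²t² + 2Dt − x² = 0, so t = (√(D² + v²x²) − D)/v².
√(D² + v²x²) = √(0.634² + 0.0799² × 36.4²) = 2.977; v² = 0.00638401.
t = (2.977 − 0.634)/0.00638401 = 367 days (vs. the pure-advection estimate x/v = 456 d).

367 days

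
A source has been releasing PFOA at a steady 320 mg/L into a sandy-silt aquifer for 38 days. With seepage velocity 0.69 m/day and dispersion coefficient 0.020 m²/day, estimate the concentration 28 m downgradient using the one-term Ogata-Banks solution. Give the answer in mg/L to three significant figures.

23.8 mg/L

For a continuous step input, C/C₀ ≈ ½·erfc((x−vt)/(2√(Dt))).
vt = 0.69 × 38 = 26.22 m and 2√(Dt) = 2√(0.020 × 38) = 1.744 m.
Argument (x−vt)/(2√(Dt)) = (28 − 26.22)/1.744 = 1.021; ½·erfc(1.021) = 0.07438.
C = 320 × 0.07438 = 23.8 mg/L.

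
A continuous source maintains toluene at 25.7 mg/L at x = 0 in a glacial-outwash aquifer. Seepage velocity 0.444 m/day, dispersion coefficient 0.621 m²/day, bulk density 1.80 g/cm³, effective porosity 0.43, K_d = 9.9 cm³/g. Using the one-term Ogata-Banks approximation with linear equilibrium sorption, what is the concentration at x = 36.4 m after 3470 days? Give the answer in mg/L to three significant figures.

12.7 mg/L

Retardation factor R = 1 + ρ_b·K_d/n = 1 + 1.80 × 9.9/0.43 = 42.44.
Sorption retards both mechanisms: v_R = v/R = 0.01046 m/day, D_R = D/R = 0.01463 m²/day.
v_R·t = 0.01046 × 3470 = 36.2962 m; 2√(D_R t) = 14.25 m; argument = (36.4 − 36.2962)/14.25 = 0.007284.
C = C₀ × ½·erfc(0.007284) = 25.7 × 0.4959 = 12.7 mg/L.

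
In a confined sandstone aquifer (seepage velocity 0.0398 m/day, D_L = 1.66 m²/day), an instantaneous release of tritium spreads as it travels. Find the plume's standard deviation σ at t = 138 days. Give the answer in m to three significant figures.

Dispersive spreading gives a Gaussian with σ² = 2Dt; advection only shifts the center.
σ = √(2 × 1.66 × 138) = 21.4 m.

21.4 m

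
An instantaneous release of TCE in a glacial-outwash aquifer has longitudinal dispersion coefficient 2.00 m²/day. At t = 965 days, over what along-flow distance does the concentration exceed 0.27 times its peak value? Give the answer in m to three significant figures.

The plume is Gaussian with σ = √(2Dt) = √(2 × 2.00 × 965) = 62.13 m.
C/C_peak = exp(−Δx²/(2σ²)) = 0.27 ⇒ Δx = σ·√(−2 ln 0.27) = 62.13 × 1.618 = 100.5 m.
Width = 2Δx = 201 m.

201 m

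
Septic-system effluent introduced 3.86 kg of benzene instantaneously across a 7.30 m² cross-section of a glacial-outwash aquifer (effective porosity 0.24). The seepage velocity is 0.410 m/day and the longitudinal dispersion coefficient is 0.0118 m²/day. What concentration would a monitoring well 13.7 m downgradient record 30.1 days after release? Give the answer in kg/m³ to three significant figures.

For an instantaneous plane source, C(x,t) = M/(n_e·A·√(4πDt)) · exp(−(x−vt)²/(4Dt)), with n_e·A the pore (flow) area.
Plume center vt = 0.410 × 30.1 = 12.341 m, so the well at 13.7 m is 1.359 m downgradient of the peak.
√(4πDt) = 2.113 m, giving peak height M/(n_e·A·√(4πDt)) = 3.86/(0.24 × 7.30 × 2.113) = 1.043 kg/m³.
(x−vt)²/(4Dt) = (1.359)²/(4 × 0.0118 × 30.1) = 1.300; exp(−1.300) = 0.2725.
C = 1.043 × 0.2725 = 0.284 kg/m³.

0.284 kg/m³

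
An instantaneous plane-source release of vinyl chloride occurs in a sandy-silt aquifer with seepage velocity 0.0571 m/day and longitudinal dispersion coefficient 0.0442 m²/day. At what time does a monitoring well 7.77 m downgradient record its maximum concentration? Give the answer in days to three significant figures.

123 days

For the 1D instantaneous-source solution, setting ∂C/∂t = 0 at fixed x gives v²t² + 2Dt − x² = 0, so t = (√(D² + v²x²) − D)/v².
√(D² + v²x²) = √(0.0442² + 0.0571² × 7.77²) = 0.4459; v² = 0.00326041.
t = (0.4459 − 0.0442)/0.00326041 = 123 days (vs. the pure-advection estimate x/v = 136 d).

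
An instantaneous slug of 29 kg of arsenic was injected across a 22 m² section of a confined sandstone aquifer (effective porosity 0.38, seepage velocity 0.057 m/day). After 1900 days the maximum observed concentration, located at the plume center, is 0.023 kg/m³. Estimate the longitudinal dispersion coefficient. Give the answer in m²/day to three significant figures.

At the plume center C_max = M/(n_e·A·√(4πDt)), so D = M²/(4πt·(n_e·A·C_max)²).
n_e·A·C_max = 0.38 × 22 × 0.023 = 0.1923 kg/m.
D = 29²/(4π × 1900 × 0.1923²) = 0.953 m²/day.

0.953 m²/day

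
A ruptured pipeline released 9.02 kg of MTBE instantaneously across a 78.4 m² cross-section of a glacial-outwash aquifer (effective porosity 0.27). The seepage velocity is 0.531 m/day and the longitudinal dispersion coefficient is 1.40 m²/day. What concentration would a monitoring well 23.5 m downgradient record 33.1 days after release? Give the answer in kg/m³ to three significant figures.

For an instantaneous plane source, C(x,t) = M/(n_e·A·√(4πDt)) · exp(−(x−vt)²/(4Dt)), with n_e·A the pore (flow) area.
Plume center vt = 0.531 × 33.1 = 17.5761 m, so the well at 23.5 m is 5.9239 m downgradient of the peak.
√(4πDt) = 24.13 m, giving peak height M/(n_e·A·√(4πDt)) = 9.02/(0.27 × 78.4 × 24.13) = 0.01766 kg/m³.
(x−vt)²/(4Dt) = (5.9239)²/(4 × 1.40 × 33.1) = 0.1893; exp(−0.1893) = 0.8275.
C = 0.01766 × 0.8275 = 0.0146 kg/m³.

0.0146 kg/m³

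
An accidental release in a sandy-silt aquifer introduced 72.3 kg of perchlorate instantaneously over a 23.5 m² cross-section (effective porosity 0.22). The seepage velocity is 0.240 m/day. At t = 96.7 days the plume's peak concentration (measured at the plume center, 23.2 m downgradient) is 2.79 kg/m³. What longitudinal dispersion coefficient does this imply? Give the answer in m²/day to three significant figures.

At the plume center C_max = M/(n_e·A·√(4πDt)), so D = M²/(4πt·(n_e·A·C_max)²).
n_e·A·C_max = 0.22 × 23.5 × 2.79 = 14.42 kg/m.
D = 72.3²/(4π × 96.7 × 14.42²) = 0.0207 m²/day.

0.0207 m²/day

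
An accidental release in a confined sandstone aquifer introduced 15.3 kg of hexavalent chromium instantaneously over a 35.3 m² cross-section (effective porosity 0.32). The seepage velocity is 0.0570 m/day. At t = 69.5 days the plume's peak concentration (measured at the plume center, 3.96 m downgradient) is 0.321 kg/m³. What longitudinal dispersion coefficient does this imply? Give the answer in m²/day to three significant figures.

At the plume center C_max = M/(n_e·A·√(4πDt)), so D = M²/(4πt·(n_e·A·C_max)²).
n_e·A·C_max = 0.32 × 35.3 × 0.321 = 3.626 kg/m.
D = 15.3²/(4π × 69.5 × 3.626²) = 0.0204 m²/day.

0.0204 m²/day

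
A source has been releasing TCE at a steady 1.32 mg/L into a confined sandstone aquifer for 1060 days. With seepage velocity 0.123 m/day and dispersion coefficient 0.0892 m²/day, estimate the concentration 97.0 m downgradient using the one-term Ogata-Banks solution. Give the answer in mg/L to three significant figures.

1.31 mg/L

For a continuous step input, C/C₀ ≈ ½·erfc((x−vt)/(2√(Dt))).
vt = 0.123 × 1060 = 130.38 m and 2√(Dt) = 2√(0.0892 × 1060) = 19.45 m.
Argument (x−vt)/(2√(Dt)) = (97.0 − 130.38)/19.45 = -1.716; ½·erfc(-1.716) = 0.9924.
C = 1.32 × 0.9924 = 1.31 mg/L.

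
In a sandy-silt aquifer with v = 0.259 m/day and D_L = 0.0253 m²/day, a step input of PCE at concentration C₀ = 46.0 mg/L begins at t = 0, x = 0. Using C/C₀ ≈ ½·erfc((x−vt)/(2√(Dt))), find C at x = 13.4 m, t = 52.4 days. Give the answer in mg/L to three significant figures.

For a continuous step input, C/C₀ ≈ ½·erfc((x−vt)/(2√(Dt))).
vt = 0.259 × 52.4 = 13.5716 m and 2√(Dt) = 2√(0.0253 × 52.4) = 2.303 m.
Argument (x−vt)/(2√(Dt)) = (13.4 − 13.5716)/2.303 = -0.07451; ½·erfc(-0.07451) = 0.5420.
C = 46.0 × 0.5420 = 24.9 mg/L.

24.9 mg/L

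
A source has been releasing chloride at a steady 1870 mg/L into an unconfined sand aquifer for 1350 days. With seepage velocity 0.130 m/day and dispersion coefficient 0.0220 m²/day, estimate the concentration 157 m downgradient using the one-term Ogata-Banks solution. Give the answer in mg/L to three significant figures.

1850 mg/L

For a continuous step input, C/C₀ ≈ ½·erfc((x−vt)/(2√(Dt))).
vt = 0.130 × 1350 = 175.5 m and 2√(Dt) = 2√(0.0220 × 1350) = 10.90 m.
Argument (x−vt)/(2√(Dt)) = (157 − 175.5)/10.90 = -1.697; ½·erfc(-1.697) = 0.9918.
C = 1870 × 0.9918 = 1850 mg/L.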